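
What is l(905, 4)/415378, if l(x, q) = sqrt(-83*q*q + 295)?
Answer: I*sqrt(1033)/415378 ≈ 7.7376e-5*I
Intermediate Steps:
l(x, q) = sqrt(295 - 83*q**2) (l(x, q) = sqrt(-83*q**2 + 295) = sqrt(295 - 83*q**2))
l(905, 4)/415378 = sqrt(295 - 83*4**2)/415378 = sqrt(295 - 83*16)*(1/415378) = sqrt(295 - 1328)*(1/415378) = sqrt(-1033)*(1/415378) = (I*sqrt(1033))*(1/415378) = I*sqrt(1033)/415378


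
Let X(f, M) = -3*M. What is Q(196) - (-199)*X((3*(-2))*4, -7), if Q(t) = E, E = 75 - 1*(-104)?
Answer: 4358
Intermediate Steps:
E = 179 (E = 75 + 104 = 179)
Q(t) = 179
Q(196) - (-199)*X((3*(-2))*4, -7) = 179 - (-199)*(-3*(-7)) = 179 - (-199)*21 = 179 - 1*(-4179) = 179 + 4179 = 4358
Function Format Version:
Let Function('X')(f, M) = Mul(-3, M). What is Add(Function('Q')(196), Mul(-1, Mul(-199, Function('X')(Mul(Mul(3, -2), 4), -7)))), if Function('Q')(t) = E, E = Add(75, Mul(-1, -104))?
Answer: 4358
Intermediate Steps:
E = 179 (E = Add(75, 104) = 179)
Function('Q')(t) = 179
Add(Function('Q')(196), Mul(-1, Mul(-199, Function('X')(Mul(Mul(3, -2), 4), -7)))) = Add(179, Mul(-1, Mul(-199, Mul(-3, -7)))) = Add(179, Mul(-1, Mul(-199, 21))) = Add(179, Mul(-1, -4179)) = Add(179, 4179) = 4358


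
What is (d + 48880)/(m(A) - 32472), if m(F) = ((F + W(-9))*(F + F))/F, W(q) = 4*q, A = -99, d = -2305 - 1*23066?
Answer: -23509/32742 ≈ -0.71801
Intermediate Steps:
d = -25371 (d = -2305 - 23066 = -25371)
m(F) = -72 + 2*F (m(F) = ((F + 4*(-9))*(F + F))/F = ((F - 36)*(2*F))/F = ((-36 + F)*(2*F))/F = (2*F*(-36 + F))/F = -72 + 2*F)
(d + 48880)/(m(A) - 32472) = (-25371 + 48880)/((-72 + 2*(-99)) - 32472) = 23509/((-72 - 198) - 32472) = 23509/(-270 - 32472) = 23509/(-32742) = 23509*(-1/32742) = -23509/32742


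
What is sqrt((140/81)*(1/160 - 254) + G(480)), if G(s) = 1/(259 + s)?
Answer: I*sqrt(310712400722)/26604 ≈ 20.952*I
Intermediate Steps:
sqrt((140/81)*(1/160 - 254) + G(480)) = sqrt((140/81)*(1/160 - 254) + 1/(259 + 480)) = sqrt((140*(1/81))*(1/160 - 254) + 1/739) = sqrt((140/81)*(-40639/160) + 1/739) = sqrt(-284473/648 + 1/739) = sqrt(-210224899/478872) = I*sqrt(310712400722)/26604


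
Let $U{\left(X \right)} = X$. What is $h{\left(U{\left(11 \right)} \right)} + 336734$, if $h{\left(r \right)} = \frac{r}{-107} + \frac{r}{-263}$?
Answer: $\frac{9476027424}{28141} \approx 3.3673 \cdot 10^{5}$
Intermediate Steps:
$h{\left(r \right)} = - \frac{370 r}{28141}$ ($h{\left(r \right)} = r \left(- \frac{1}{107}\right) + r \left(- \frac{1}{263}\right) = - \frac{r}{107} - \frac{r}{263} = - \frac{370 r}{28141}$)
$h{\left(U{\left(11 \right)} \right)} + 336734 = \left(- \frac{370}{28141}\right) 11 + 336734 = - \frac{4070}{28141} + 336734 = \frac{9476027424}{28141}$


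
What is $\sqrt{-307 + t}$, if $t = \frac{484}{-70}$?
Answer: $\frac{i \sqrt{384545}}{35} \approx 17.718 i$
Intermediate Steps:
$t = - \frac{242}{35}$ ($t = 484 \left(- \frac{1}{70}\right) = - \frac{242}{35} \approx -6.9143$)
$\sqrt{-307 + t} = \sqrt{-307 - \frac{242}{35}} = \sqrt{- \frac{10987}{35}} = \frac{i \sqrt{384545}}{35}$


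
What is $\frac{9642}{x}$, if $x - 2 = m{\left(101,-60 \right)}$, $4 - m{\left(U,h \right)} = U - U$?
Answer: $1607$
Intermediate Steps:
$m{\left(U,h \right)} = 4$ ($m{\left(U,h \right)} = 4 - \left(U - U\right) = 4 - 0 = 4 + 0 = 4$)
$x = 6$ ($x = 2 + 4 = 6$)
$\frac{9642}{x} = \frac{9642}{6} = 9642 \cdot \frac{1}{6} = 1607$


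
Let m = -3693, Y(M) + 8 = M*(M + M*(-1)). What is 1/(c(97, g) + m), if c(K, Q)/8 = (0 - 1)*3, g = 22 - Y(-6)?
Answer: -1/3717 ≈ -0.00026903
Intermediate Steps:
Y(M) = -8 (Y(M) = -8 + M*(M + M*(-1)) = -8 + M*(M - M) = -8 + M*0 = -8 + 0 = -8)
g = 30 (g = 22 - 1*(-8) = 22 + 8 = 30)
c(K, Q) = -24 (c(K, Q) = 8*((0 - 1)*3) = 8*(-1*3) = 8*(-3) = -24)
1/(c(97, g) + m) = 1/(-24 - 3693) = 1/(-3717) = -1/3717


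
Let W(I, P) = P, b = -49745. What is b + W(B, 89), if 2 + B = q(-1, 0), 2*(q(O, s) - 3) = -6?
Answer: -49656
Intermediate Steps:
q(O, s) = 0 (q(O, s) = 3 + (1/2)*(-6) = 3 - 3 = 0)
B = -2 (B = -2 + 0 = -2)
b + W(B, 89) = -49745 + 89 = -49656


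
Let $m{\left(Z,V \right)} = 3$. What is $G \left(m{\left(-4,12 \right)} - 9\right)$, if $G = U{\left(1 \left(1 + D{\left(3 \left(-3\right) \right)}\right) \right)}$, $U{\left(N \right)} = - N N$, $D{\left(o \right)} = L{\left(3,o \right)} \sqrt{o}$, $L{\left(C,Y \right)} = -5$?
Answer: $-1344 - 180 i \approx -1344.0 - 180.0 i$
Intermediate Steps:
$D{\left(o \right)} = - 5 \sqrt{o}$
$U{\left(N \right)} = - N^{2}$
$G = - \left(1 - 15 i\right)^{2}$ ($G = - \left(1 \left(1 - 5 \sqrt{3 \left(-3\right)}\right)\right)^{2} = - \left(1 \left(1 - 5 \sqrt{-9}\right)\right)^{2} = - \left(1 \left(1 - 5 \cdot 3 i\right)\right)^{2} = - \left(1 \left(1 - 15 i\right)\right)^{2} = - \left(1 - 15 i\right)^{2} \approx 224.0 + 30.0 i$)
$G \left(m{\left(-4,12 \right)} - 9\right) = \left(224 + 30 i\right) \left(3 - 9\right) = \left(224 + 30 i\right) \left(-6\right) = -1344 - 180 i$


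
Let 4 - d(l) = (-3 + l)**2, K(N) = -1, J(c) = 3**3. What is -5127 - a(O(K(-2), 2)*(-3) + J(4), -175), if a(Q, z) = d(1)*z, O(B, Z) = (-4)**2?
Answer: -5127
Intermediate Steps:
J(c) = 27
O(B, Z) = 16
d(l) = 4 - (-3 + l)**2
a(Q, z) = 0 (a(Q, z) = (4 - (-3 + 1)**2)*z = (4 - 1*(-2)**2)*z = (4 - 1*4)*z = (4 - 4)*z = 0*z = 0)
-5127 - a(O(K(-2), 2)*(-3) + J(4), -175) = -5127 - 1*0 = -5127 + 0 = -5127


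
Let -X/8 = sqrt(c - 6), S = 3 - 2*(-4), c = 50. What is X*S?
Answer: -176*sqrt(11) ≈ -583.73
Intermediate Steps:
S = 11 (S = 3 + 8 = 11)
X = -16*sqrt(11) (X = -8*sqrt(50 - 6) = -16*sqrt(11) ≈ -53.066)
X*S = -16*sqrt(11)*11 = -176*sqrt(11)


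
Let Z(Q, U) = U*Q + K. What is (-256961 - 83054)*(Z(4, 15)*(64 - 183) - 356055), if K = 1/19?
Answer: 2346383672360/19 ≈ 1.2349e+11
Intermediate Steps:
K = 1/19 ≈ 0.052632
Z(Q, U) = 1/19 + Q*U (Z(Q, U) = U*Q + 1/19 = Q*U + 1/19 = 1/19 + Q*U)
(-256961 - 83054)*(Z(4, 15)*(64 - 183) - 356055) = (-256961 - 83054)*((1/19 + 4*15)*(64 - 183) - 356055) = -340015*((1/19 + 60)*(-119) - 356055) = -340015*((1141/19)*(-119) - 356055) = -340015*(-135779/19 - 356055) = -340015*(-6900824/19) = 2346383672360/19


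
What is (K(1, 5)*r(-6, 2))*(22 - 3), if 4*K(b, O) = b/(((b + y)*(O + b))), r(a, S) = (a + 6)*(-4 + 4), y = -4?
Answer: 0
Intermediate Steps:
r(a, S) = 0 (r(a, S) = (6 + a)*0 = 0)
K(b, O) = b/(4*(-4 + b)*(O + b)) (K(b, O) = (b/(((b - 4)*(O + b))))/4 = (b/(((-4 + b)*(O + b))))/4 = (b*(1/((-4 + b)*(O + b))))/4 = (b/((-4 + b)*(O + b)))/4 = b/(4*(-4 + b)*(O + b)))
(K(1, 5)*r(-6, 2))*(22 - 3) = (((1/4)*1/(1**2 - 4*5 - 4*1 + 5*1))*0)*(22 - 3) = (((1/4)*1/(1 - 20 - 4 + 5))*0)*19 = (((1/4)*1/(-18))*0)*19 = (((1/4)*1*(-1/18))*0)*19 = -1/72*0*19 = 0*19 = 0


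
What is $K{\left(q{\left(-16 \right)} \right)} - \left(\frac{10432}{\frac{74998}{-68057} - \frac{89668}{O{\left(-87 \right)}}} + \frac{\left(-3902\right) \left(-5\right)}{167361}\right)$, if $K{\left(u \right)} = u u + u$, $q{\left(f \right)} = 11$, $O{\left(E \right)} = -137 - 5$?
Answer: $\frac{668115459215782}{5792863782585} \approx 115.33$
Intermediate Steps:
$O{\left(E \right)} = -142$
$K{\left(u \right)} = u + u^{2}$ ($K{\left(u \right)} = u^{2} + u = u + u^{2}$)
$K{\left(q{\left(-16 \right)} \right)} - \left(\frac{10432}{\frac{74998}{-68057} - \frac{89668}{O{\left(-87 \right)}}} + \frac{\left(-3902\right) \left(-5\right)}{167361}\right) = 11 \left(1 + 11\right) - \left(\frac{10432}{\frac{74998}{-68057} - \frac{89668}{-142}} + \frac{\left(-3902\right) \left(-5\right)}{167361}\right) = 11 \cdot 12 - \left(\frac{10432}{74998 \left(- \frac{1}{68057}\right) - - \frac{44834}{71}} + 19510 \cdot \frac{1}{167361}\right) = 132 - \left(\frac{10432}{- \frac{6818}{6187} + \frac{44834}{71}} + \frac{19510}{167361}\right) = 132 - \left(\frac{10432}{\frac{276903880}{439277}} + \frac{19510}{167361}\right) = 132 - \left(10432 \cdot \frac{439277}{276903880} + \frac{19510}{167361}\right) = 132 - \left(\frac{572817208}{34612985} + \frac{19510}{167361}\right) = 132 - \frac{96542560085438}{5792863782585} = \frac{668115459215782}{5792863782585}$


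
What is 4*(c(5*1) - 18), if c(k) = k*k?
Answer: 28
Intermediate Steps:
c(k) = k**2
4*(c(5*1) - 18) = 4*((5*1)**2 - 18) = 4*(5**2 - 18) = 4*(25 - 18) = 4*7 = 28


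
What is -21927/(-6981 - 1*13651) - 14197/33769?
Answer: 447540359/696722008 ≈ 0.64235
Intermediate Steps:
-21927/(-6981 - 1*13651) - 14197/33769 = -21927/(-6981 - 13651) - 14197*1/33769 = -21927/(-20632) - 14197/33769 = -21927*(-1/20632) - 14197/33769 = 21927/20632 - 14197/33769 = 447540359/696722008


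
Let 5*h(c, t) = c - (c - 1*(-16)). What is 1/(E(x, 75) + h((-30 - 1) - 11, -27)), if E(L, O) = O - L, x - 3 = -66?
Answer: 5/674 ≈ 0.0074184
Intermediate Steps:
x = -63 (x = 3 - 66 = -63)
h(c, t) = -16/5 (h(c, t) = (c - (c - 1*(-16)))/5 = (c - (c + 16))/5 = (c - (16 + c))/5 = (c + (-16 - c))/5 = (⅕)*(-16) = -16/5)
1/(E(x, 75) + h((-30 - 1) - 11, -27)) = 1/((75 - 1*(-63)) - 16/5) = 1/((75 + 63) - 16/5) = 1/(138 - 16/5) = 1/(674/5) = 5/674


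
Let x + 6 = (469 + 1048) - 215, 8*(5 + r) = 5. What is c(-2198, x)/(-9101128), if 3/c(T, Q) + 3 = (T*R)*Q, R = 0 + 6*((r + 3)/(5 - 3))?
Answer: -1/35647616689880 ≈ -2.8052e-14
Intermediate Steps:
r = -35/8 (r = -5 + (⅛)*5 = -5 + 5/8 = -35/8 ≈ -4.3750)
x = 1296 (x = -6 + ((469 + 1048) - 215) = -6 + (1517 - 215) = -6 + 1302 = 1296)
R = -33/8 (R = 0 + 6*((-35/8 + 3)/(5 - 3)) = 0 + 6*(-11/8/2) = 0 + 6*(-11/8*½) = 0 + 6*(-11/16) = 0 - 33/8 = -33/8 ≈ -4.1250)
c(T, Q) = 3/(-3 - 33*Q*T/8) (c(T, Q) = 3/(-3 + (T*(-33/8))*Q) = 3/(-3 + (-33*T/8)*Q) = 3/(-3 - 33*Q*T/8))
c(-2198, x)/(-9101128) = -8/(8 + 11*1296*(-2198))/(-9101128) = -8/(8 - 31334688)*(-1/9101128) = -8/(-31334680)*(-1/9101128) = -8*(-1/31334680)*(-1/9101128) = (1/3916835)*(-1/9101128) = -1/35647616689880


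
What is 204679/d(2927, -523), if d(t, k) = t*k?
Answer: -204679/1530821 ≈ -0.13371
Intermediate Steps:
d(t, k) = k*t
204679/d(2927, -523) = 204679/((-523*2927)) = 204679/(-1530821) = 204679*(-1/1530821) = -204679/1530821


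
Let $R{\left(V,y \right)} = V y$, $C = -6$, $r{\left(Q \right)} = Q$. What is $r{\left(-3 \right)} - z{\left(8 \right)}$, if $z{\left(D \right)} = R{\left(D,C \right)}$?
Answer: $45$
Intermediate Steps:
$z{\left(D \right)} = - 6 D$ ($z{\left(D \right)} = D \left(-6\right) = - 6 D$)
$r{\left(-3 \right)} - z{\left(8 \right)} = -3 - \left(-6\right) 8 = -3 - -48 = -3 + 48 = 45$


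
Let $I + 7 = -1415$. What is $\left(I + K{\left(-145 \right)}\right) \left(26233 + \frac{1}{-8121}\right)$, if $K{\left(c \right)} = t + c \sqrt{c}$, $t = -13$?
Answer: $- \frac{305709805520}{8121} - \frac{30890537840 i \sqrt{145}}{8121} \approx -3.7644 \cdot 10^{7} - 4.5804 \cdot 10^{7} i$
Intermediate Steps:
$I = -1422$ ($I = -7 - 1415 = -1422$)
$K{\left(c \right)} = -13 + c^{\frac{3}{2}}$ ($K{\left(c \right)} = -13 + c \sqrt{c} = -13 + c^{\frac{3}{2}}$)
$\left(I + K{\left(-145 \right)}\right) \left(26233 + \frac{1}{-8121}\right) = \left(-1422 - \left(13 - \left(-145\right)^{\frac{3}{2}}\right)\right) \left(26233 + \frac{1}{-8121}\right) = \left(-1422 - \left(13 + 145 i \sqrt{145}\right)\right) \left(26233 - \frac{1}{8121}\right) = \left(-1435 - 145 i \sqrt{145}\right) \frac{213038192}{8121} = - \frac{305709805520}{8121} - \frac{30890537840 i \sqrt{145}}{8121}$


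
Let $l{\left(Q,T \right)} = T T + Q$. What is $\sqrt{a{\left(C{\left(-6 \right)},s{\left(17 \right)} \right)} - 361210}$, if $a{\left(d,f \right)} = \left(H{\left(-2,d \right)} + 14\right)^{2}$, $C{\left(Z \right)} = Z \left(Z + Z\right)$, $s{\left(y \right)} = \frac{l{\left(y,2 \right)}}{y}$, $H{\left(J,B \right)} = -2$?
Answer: $i \sqrt{361066} \approx 600.89 i$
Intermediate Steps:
$l{\left(Q,T \right)} = Q + T^{2}$ ($l{\left(Q,T \right)} = T^{2} + Q = Q + T^{2}$)
$s{\left(y \right)} = \frac{4 + y}{y}$ ($s{\left(y \right)} = \frac{y + 2^{2}}{y} = \frac{y + 4}{y} = \frac{4 + y}{y}$)
$C{\left(Z \right)} = 2 Z^{2}$ ($C{\left(Z \right)} = Z 2 Z = 2 Z^{2}$)
$a{\left(d,f \right)} = 144$ ($a{\left(d,f \right)} = \left(-2 + 14\right)^{2} = 12^{2} = 144$)
$\sqrt{a{\left(C{\left(-6 \right)},s{\left(17 \right)} \right)} - 361210} = \sqrt{144 - 361210} = \sqrt{-361066} = i \sqrt{361066}$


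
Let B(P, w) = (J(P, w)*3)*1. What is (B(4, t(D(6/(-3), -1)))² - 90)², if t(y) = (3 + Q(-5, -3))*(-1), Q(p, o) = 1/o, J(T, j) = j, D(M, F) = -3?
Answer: 676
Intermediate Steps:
t(y) = -8/3 (t(y) = (3 + 1/(-3))*(-1) = (3 - ⅓)*(-1) = (8/3)*(-1) = -8/3)
B(P, w) = 3*w (B(P, w) = (w*3)*1 = (3*w)*1 = 3*w)
(B(4, t(D(6/(-3), -1)))² - 90)² = ((3*(-8/3))² - 90)² = ((-8)² - 90)² = (64 - 90)² = (-26)² = 676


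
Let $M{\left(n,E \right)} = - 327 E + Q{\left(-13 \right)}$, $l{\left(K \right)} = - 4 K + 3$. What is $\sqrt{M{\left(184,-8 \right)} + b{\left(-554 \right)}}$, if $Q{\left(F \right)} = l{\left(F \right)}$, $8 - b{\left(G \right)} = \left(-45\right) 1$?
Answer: $2 \sqrt{681} \approx 52.192$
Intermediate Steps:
$b{\left(G \right)} = 53$ ($b{\left(G \right)} = 8 - \left(-45\right) 1 = 8 - -45 = 8 + 45 = 53$)
$l{\left(K \right)} = 3 - 4 K$
$Q{\left(F \right)} = 3 - 4 F$
$M{\left(n,E \right)} = 55 - 327 E$ ($M{\left(n,E \right)} = - 327 E + \left(3 - -52\right) = - 327 E + \left(3 + 52\right) = - 327 E + 55 = 55 - 327 E$)
$\sqrt{M{\left(184,-8 \right)} + b{\left(-554 \right)}} = \sqrt{\left(55 - -2616\right) + 53} = \sqrt{\left(55 + 2616\right) + 53} = \sqrt{2671 + 53} = \sqrt{2724} = 2 \sqrt{681}$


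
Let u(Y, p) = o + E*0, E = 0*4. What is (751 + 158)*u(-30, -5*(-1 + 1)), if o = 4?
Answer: 3636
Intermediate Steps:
E = 0
u(Y, p) = 4 (u(Y, p) = 4 + 0*0 = 4 + 0 = 4)
(751 + 158)*u(-30, -5*(-1 + 1)) = (751 + 158)*4 = 909*4 = 3636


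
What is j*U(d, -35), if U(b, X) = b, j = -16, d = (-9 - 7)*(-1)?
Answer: -256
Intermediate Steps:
d = 16 (d = -16*(-1) = 16)
j*U(d, -35) = -16*16 = -256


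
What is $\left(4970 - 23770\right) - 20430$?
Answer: $-39230$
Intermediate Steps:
$\left(4970 - 23770\right) - 20430 = -18800 - 20430 = -39230$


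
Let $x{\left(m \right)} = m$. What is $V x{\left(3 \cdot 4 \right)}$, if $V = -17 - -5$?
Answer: $-144$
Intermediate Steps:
$V = -12$ ($V = -17 + 5 = -12$)
$V x{\left(3 \cdot 4 \right)} = - 12 \cdot 3 \cdot 4 = \left(-12\right) 12 = -144$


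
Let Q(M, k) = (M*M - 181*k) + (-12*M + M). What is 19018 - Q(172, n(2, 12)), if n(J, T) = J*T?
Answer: -4330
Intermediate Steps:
Q(M, k) = M² - 181*k - 11*M (Q(M, k) = (M² - 181*k) - 11*M = M² - 181*k - 11*M)
19018 - Q(172, n(2, 12)) = 19018 - (172² - 362*12 - 11*172) = 19018 - (29584 - 181*24 - 1892) = 19018 - (29584 - 4344 - 1892) = 19018 - 1*23348 = 19018 - 23348 = -4330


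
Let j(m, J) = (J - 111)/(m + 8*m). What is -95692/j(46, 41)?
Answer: 19808244/35 ≈ 5.6595e+5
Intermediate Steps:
j(m, J) = (-111 + J)/(9*m) (j(m, J) = (-111 + J)/((9*m)) = (-111 + J)*(1/(9*m)) = (-111 + J)/(9*m))
-95692/j(46, 41) = -95692*414/(-111 + 41) = -95692/((1/9)*(1/46)*(-70)) = -95692/(-35/207) = -95692*(-207/35) = 19808244/35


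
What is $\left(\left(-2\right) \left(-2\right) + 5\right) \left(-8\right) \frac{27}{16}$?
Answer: $- \frac{243}{2} \approx -121.5$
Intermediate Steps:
$\left(\left(-2\right) \left(-2\right) + 5\right) \left(-8\right) \frac{27}{16} = \left(4 + 5\right) \left(-8\right) 27 \cdot \frac{1}{16} = 9 \left(-8\right) \frac{27}{16} = \left(-72\right) \frac{27}{16} = - \frac{243}{2}$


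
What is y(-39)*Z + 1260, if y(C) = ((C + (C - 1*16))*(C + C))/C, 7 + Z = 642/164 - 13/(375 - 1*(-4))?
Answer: 28692722/15539 ≈ 1846.5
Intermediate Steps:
Z = -96953/31078 (Z = -7 + (642/164 - 13/(375 - 1*(-4))) = -7 + (642*(1/164) - 13/(375 + 4)) = -7 + (321/82 - 13/379) = -7 + 120593/31078 = -96953/31078 ≈ -3.1197)
y(C) = -32 + 4*C (y(C) = ((C + (C - 16))*(2*C))/C = ((C + (-16 + C))*(2*C))/C = ((-16 + 2*C)*(2*C))/C = (2*C*(-16 + 2*C))/C = -32 + 4*C)
y(-39)*Z + 1260 = (-32 + 4*(-39))*(-96953/31078) + 1260 = (-32 - 156)*(-96953/31078) + 1260 = -188*(-96953/31078) + 1260 = 9113582/15539 + 1260 = 28692722/15539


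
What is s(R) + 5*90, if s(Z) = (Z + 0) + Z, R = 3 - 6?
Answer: 444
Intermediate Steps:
R = -3
s(Z) = 2*Z (s(Z) = Z + Z = 2*Z)
s(R) + 5*90 = 2*(-3) + 5*90 = -6 + 450 = 444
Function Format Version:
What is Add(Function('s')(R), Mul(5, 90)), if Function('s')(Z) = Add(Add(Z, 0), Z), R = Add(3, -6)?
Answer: 444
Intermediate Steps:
R = -3
Function('s')(Z) = Mul(2, Z) (Function('s')(Z) = Add(Z, Z) = Mul(2, Z))
Add(Function('s')(R), Mul(5, 90)) = Add(Mul(2, -3), Mul(5, 90)) = Add(-6, 450) = 444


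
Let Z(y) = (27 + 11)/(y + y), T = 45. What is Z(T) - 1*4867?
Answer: -218996/45 ≈ -4866.6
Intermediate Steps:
Z(y) = 19/y (Z(y) = 38/((2*y)) = 38*(1/(2*y)) = 19/y)
Z(T) - 1*4867 = 19/45 - 1*4867 = 19*(1/45) - 4867 = 19/45 - 4867 = -218996/45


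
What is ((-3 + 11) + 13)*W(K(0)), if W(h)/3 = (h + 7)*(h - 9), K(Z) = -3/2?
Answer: -14553/4 ≈ -3638.3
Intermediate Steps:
K(Z) = -3/2 (K(Z) = -3*1/2 = -3/2)
W(h) = 3*(-9 + h)*(7 + h) (W(h) = 3*((h + 7)*(h - 9)) = 3*((7 + h)*(-9 + h)) = 3*((-9 + h)*(7 + h)) = 3*(-9 + h)*(7 + h))
((-3 + 11) + 13)*W(K(0)) = ((-3 + 11) + 13)*(-189 - 6*(-3/2) + 3*(-3/2)**2) = (8 + 13)*(-189 + 9 + 3*(9/4)) = 21*(-189 + 9 + 27/4) = 21*(-693/4) = -14553/4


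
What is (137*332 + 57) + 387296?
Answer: 432837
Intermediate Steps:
(137*332 + 57) + 387296 = (45484 + 57) + 387296 = 45541 + 387296 = 432837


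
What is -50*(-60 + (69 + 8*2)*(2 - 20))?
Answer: 79500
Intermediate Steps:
-50*(-60 + (69 + 8*2)*(2 - 20)) = -50*(-60 + (69 + 16)*(-18)) = -50*(-60 + 85*(-18)) = -50*(-60 - 1530) = -50*(-1590) = 79500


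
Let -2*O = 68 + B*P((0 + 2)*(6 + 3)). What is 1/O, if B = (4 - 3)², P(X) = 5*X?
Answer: -1/79 ≈ -0.012658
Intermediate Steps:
B = 1 (B = 1² = 1)
O = -79 (O = -(68 + 1*(5*((0 + 2)*(6 + 3))))/2 = -(68 + 1*(5*(2*9)))/2 = -(68 + 1*(5*18))/2 = -(68 + 1*90)/2 = -(68 + 90)/2 = -½*158 = -79)
1/O = 1/(-79) = -1/79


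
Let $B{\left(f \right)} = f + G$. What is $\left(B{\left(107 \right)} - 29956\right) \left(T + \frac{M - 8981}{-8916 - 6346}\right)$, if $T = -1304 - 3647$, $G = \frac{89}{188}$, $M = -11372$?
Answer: $\frac{423904598665107}{2869256} \approx 1.4774 \cdot 10^{8}$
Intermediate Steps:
$G = \frac{89}{188}$ ($G = 89 \cdot \frac{1}{188} = \frac{89}{188} \approx 0.4734$)
$B{\left(f \right)} = \frac{89}{188} + f$ ($B{\left(f \right)} = f + \frac{89}{188} = \frac{89}{188} + f$)
$T = -4951$
$\left(B{\left(107 \right)} - 29956\right) \left(T + \frac{M - 8981}{-8916 - 6346}\right) = \left(\left(\frac{89}{188} + 107\right) - 29956\right) \left(-4951 + \frac{-11372 - 8981}{-8916 - 6346}\right) = \left(\frac{20205}{188} - 29956\right) \left(-4951 - \frac{20353}{-15262}\right) = - \frac{5611523 \left(-4951 - - \frac{20353}{15262}\right)}{188} = - \frac{5611523 \left(-4951 + \frac{20353}{15262}\right)}{188} = \left(- \frac{5611523}{188}\right) \left(- \frac{75541809}{15262}\right) = \frac{423904598665107}{2869256}$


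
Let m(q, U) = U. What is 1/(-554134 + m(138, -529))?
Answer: -1/554663 ≈ -1.8029e-6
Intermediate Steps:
1/(-554134 + m(138, -529)) = 1/(-554134 - 529) = 1/(-554663) = -1/554663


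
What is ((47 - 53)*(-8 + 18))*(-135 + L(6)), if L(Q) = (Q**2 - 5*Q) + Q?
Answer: 7380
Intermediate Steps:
L(Q) = Q**2 - 4*Q
((47 - 53)*(-8 + 18))*(-135 + L(6)) = ((47 - 53)*(-8 + 18))*(-135 + 6*(-4 + 6)) = (-6*10)*(-135 + 6*2) = -60*(-135 + 12) = -60*(-123) = 7380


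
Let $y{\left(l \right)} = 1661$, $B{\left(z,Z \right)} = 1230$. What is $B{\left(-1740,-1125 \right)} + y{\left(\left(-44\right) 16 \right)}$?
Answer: $2891$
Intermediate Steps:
$B{\left(-1740,-1125 \right)} + y{\left(\left(-44\right) 16 \right)} = 1230 + 1661 = 2891$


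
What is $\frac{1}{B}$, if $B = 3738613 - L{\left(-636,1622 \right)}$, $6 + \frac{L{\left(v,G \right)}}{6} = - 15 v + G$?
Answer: $\frac{1}{3671677} \approx 2.7236 \cdot 10^{-7}$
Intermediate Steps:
$L{\left(v,G \right)} = -36 - 90 v + 6 G$ ($L{\left(v,G \right)} = -36 + 6 \left(- 15 v + G\right) = -36 + 6 \left(G - 15 v\right) = -36 + \left(- 90 v + 6 G\right) = -36 - 90 v + 6 G$)
$B = 3671677$ ($B = 3738613 - \left(-36 - -57240 + 6 \cdot 1622\right) = 3738613 - \left(-36 + 57240 + 9732\right) = 3738613 - 66936 = 3671677$)
$\frac{1}{B} = \frac{1}{3671677}$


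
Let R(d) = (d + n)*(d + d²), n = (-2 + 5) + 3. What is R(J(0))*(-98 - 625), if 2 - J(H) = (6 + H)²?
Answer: 22713768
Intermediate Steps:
n = 6 (n = 3 + 3 = 6)
J(H) = 2 - (6 + H)²
R(d) = (6 + d)*(d + d²) (R(d) = (d + 6)*(d + d²) = (6 + d)*(d + d²))
R(J(0))*(-98 - 625) = ((2 - (6 + 0)²)*(6 + (2 - (6 + 0)²)² + 7*(2 - (6 + 0)²)))*(-98 - 625) = ((2 - 1*6²)*(6 + (2 - 1*6²)² + 7*(2 - 1*6²)))*(-723) = ((2 - 1*36)*(6 + (2 - 1*36)² + 7*(2 - 1*36)))*(-723) = ((2 - 36)*(6 + (2 - 36)² + 7*(2 - 36)))*(-723) = -34*(6 + (-34)² + 7*(-34))*(-723) = -34*(6 + 1156 - 238)*(-723) = -34*924*(-723) = -31416*(-723) = 22713768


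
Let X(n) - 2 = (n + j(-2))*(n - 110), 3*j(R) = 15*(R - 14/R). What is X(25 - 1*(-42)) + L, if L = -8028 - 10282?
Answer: -22264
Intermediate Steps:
j(R) = -70/R + 5*R (j(R) = (15*(R - 14/R))/3 = (-210/R + 15*R)/3 = -70/R + 5*R)
L = -18310
X(n) = 2 + (-110 + n)*(25 + n) (X(n) = 2 + (n + (-70/(-2) + 5*(-2)))*(n - 110) = 2 + (n + (-70*(-½) - 10))*(-110 + n) = 2 + (n + (35 - 10))*(-110 + n) = 2 + (n + 25)*(-110 + n) = 2 + (25 + n)*(-110 + n) = 2 + (-110 + n)*(25 + n))
X(25 - 1*(-42)) + L = (-2748 + (25 - 1*(-42))² - 85*(25 - 1*(-42))) - 18310 = (-2748 + (25 + 42)² - 85*(25 + 42)) - 18310 = (-2748 + 67² - 85*67) - 18310 = (-2748 + 4489 - 5695) - 18310 = -3954 - 18310 = -22264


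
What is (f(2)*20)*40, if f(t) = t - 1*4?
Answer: -1600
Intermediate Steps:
f(t) = -4 + t (f(t) = t - 4 = -4 + t)
(f(2)*20)*40 = ((-4 + 2)*20)*40 = -2*20*40 = -40*40 = -1600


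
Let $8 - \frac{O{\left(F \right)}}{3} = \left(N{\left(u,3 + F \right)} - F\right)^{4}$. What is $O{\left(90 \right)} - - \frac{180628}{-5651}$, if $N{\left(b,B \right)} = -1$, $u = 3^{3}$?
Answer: $- \frac{1162551358837}{5651} \approx -2.0572 \cdot 10^{8}$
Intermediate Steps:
$u = 27$
$O{\left(F \right)} = 24 - 3 \left(-1 - F\right)^{4}$
$O{\left(90 \right)} - - \frac{180628}{-5651} = \left(24 - 3 \left(1 + 90\right)^{4}\right) - - \frac{180628}{-5651} = \left(24 - 3 \cdot 91^{4}\right) - \left(-180628\right) \left(- \frac{1}{5651}\right) = \left(24 - 205724883\right) - \frac{180628}{5651} = -205724859 - \frac{180628}{5651} = - \frac{1162551358837}{5651}$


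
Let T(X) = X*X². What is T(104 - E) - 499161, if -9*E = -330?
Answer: -5234939/27 ≈ -1.9389e+5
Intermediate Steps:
E = 110/3 (E = -⅑*(-330) = 110/3 ≈ 36.667)
T(X) = X³
T(104 - E) - 499161 = (104 - 1*110/3)³ - 499161 = (104 - 110/3)³ - 499161 = (202/3)³ - 499161 = 8242408/27 - 499161 = -5234939/27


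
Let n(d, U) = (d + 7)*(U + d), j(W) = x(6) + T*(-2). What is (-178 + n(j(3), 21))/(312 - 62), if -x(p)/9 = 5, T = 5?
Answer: 727/125 ≈ 5.8160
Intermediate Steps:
x(p) = -45 (x(p) = -9*5 = -45)
j(W) = -55 (j(W) = -45 + 5*(-2) = -45 - 10 = -55)
n(d, U) = (7 + d)*(U + d)
(-178 + n(j(3), 21))/(312 - 62) = (-178 + ((-55)² + 7*21 + 7*(-55) + 21*(-55)))/(312 - 62) = (-178 + (3025 + 147 - 385 - 1155))/250 = (-178 + 1632)*(1/250) = 1454*(1/250) = 727/125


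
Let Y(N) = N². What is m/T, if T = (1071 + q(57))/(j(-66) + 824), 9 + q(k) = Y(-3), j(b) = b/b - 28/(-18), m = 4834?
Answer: 35960126/9639 ≈ 3730.7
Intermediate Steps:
j(b) = 23/9 (j(b) = 1 - 28*(-1/18) = 1 + 14/9 = 23/9)
q(k) = 0 (q(k) = -9 + (-3)² = -9 + 9 = 0)
T = 9639/7439 (T = (1071 + 0)/(23/9 + 824) = 1071/(7439/9) = 1071*(9/7439) = 9639/7439 ≈ 1.2957)
m/T = 4834/(9639/7439) = 4834*(7439/9639) = 35960126/9639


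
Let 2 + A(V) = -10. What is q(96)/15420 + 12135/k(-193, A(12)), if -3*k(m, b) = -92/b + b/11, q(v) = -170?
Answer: -1852508519/334614 ≈ -5536.3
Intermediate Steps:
A(V) = -12 (A(V) = -2 - 10 = -12)
k(m, b) = -b/33 + 92/(3*b) (k(m, b) = -(-92/b + b/11)/3 = -b/33 + 92/(3*b))
q(96)/15420 + 12135/k(-193, A(12)) = -170/15420 + 12135/(((1/33)*(1012 - 1*(-12)²)/(-12))) = -170*1/15420 + 12135/(((1/33)*(-1/12)*(1012 - 1*144))) = -17/1542 + 12135/(((1/33)*(-1/12)*(1012 - 144))) = -17/1542 + 12135/(((1/33)*(-1/12)*868)) = -17/1542 + 12135/(-217/99) = -17/1542 + 12135*(-99/217) = -17/1542 - 1201365/217 = -1852508519/334614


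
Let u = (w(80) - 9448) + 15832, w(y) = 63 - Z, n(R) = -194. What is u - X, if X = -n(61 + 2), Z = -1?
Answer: 6254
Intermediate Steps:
w(y) = 64 (w(y) = 63 - 1*(-1) = 63 + 1 = 64)
u = 6448 (u = (64 - 9448) + 15832 = -9384 + 15832 = 6448)
X = 194 (X = -1*(-194) = 194)
u - X = 6448 - 1*194 = 6448 - 194 = 6254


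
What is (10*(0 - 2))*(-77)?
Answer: 1540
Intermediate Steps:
(10*(0 - 2))*(-77) = (10*(-2))*(-77) = -20*(-77) = 1540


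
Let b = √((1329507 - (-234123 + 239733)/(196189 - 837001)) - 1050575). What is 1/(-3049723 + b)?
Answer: -325716515846/993345120064914259 - √3181684596405998/993345120064914259 ≈ -3.2796e-7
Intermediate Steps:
b = √3181684596405998/106802 (b = √((1329507 - 5610/(-640812)) - 1050575) = √((1329507 - 5610*(-1)/640812) - 1050575) = √((1329507 - 1*(-935/106802)) - 1050575) = √((1329507 + 935/106802) - 1050575) = √(141994007549/106802 - 1050575) = √(29790496399/106802) = √3181684596405998/106802 ≈ 528.14)
1/(-3049723 + b) = 1/(-3049723 + √3181684596405998/106802)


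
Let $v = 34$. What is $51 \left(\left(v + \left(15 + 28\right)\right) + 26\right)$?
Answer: $5253$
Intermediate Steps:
$51 \left(\left(v + \left(15 + 28\right)\right) + 26\right) = 51 \left(\left(34 + \left(15 + 28\right)\right) + 26\right) = 51 \left(\left(34 + 43\right) + 26\right) = 51 \left(77 + 26\right) = 51 \cdot 103 = 5253$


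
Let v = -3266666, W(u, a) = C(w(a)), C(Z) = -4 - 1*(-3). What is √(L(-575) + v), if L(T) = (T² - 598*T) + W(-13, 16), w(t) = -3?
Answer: 8*I*√40503 ≈ 1610.0*I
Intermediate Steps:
C(Z) = -1 (C(Z) = -4 + 3 = -1)
W(u, a) = -1
L(T) = -1 + T² - 598*T (L(T) = (T² - 598*T) - 1 = -1 + T² - 598*T)
√(L(-575) + v) = √((-1 + (-575)² - 598*(-575)) - 3266666) = √((-1 + 330625 + 343850) - 3266666) = √(674474 - 3266666) = √(-2592192) = 8*I*√40503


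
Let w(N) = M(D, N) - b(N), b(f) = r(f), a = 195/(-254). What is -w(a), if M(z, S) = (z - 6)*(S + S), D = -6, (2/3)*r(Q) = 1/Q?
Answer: -168229/8255 ≈ -20.379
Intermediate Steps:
r(Q) = 3/(2*Q) (r(Q) = 3*(1/Q)/2 = 3/(2*Q))
a = -195/254 (a = 195*(-1/254) = -195/254 ≈ -0.76772)
b(f) = 3/(2*f)
M(z, S) = 2*S*(-6 + z) (M(z, S) = (-6 + z)*(2*S) = 2*S*(-6 + z))
w(N) = -24*N - 3/(2*N) (w(N) = 2*N*(-6 - 6) - 3/(2*N) = 2*N*(-12) - 3/(2*N) = -24*N - 3/(2*N))
-w(a) = -(-24*(-195/254) - 3/(2*(-195/254))) = -(2340/127 - 3/2*(-254/195)) = -(2340/127 + 127/65) = -1*168229/8255 = -168229/8255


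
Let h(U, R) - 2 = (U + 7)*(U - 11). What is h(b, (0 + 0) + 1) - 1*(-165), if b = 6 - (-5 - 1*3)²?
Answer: 3686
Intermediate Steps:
b = -58 (b = 6 - (-5 - 3)² = 6 - 1*(-8)² = 6 - 1*64 = 6 - 64 = -58)
h(U, R) = 2 + (-11 + U)*(7 + U) (h(U, R) = 2 + (U + 7)*(U - 11) = 2 + (7 + U)*(-11 + U) = 2 + (-11 + U)*(7 + U))
h(b, (0 + 0) + 1) - 1*(-165) = (-75 + (-58)² - 4*(-58)) - 1*(-165) = (-75 + 3364 + 232) + 165 = 3521 + 165 = 3686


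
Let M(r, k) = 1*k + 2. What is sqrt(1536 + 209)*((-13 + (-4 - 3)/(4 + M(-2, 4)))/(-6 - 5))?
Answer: 137*sqrt(1745)/110 ≈ 52.027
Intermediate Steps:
M(r, k) = 2 + k (M(r, k) = k + 2 = 2 + k)
sqrt(1536 + 209)*((-13 + (-4 - 3)/(4 + M(-2, 4)))/(-6 - 5)) = sqrt(1536 + 209)*((-13 + (-4 - 3)/(4 + (2 + 4)))/(-6 - 5)) = sqrt(1745)*((-13 - 7/(4 + 6))/(-11)) = sqrt(1745)*((-13 - 7/10)*(-1/11)) = sqrt(1745)*(-137/10*(-1/11)) = sqrt(1745)*(137/110) = 137*sqrt(1745)/110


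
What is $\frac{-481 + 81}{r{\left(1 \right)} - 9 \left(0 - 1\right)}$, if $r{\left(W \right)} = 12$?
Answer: $- \frac{400}{21} \approx -19.048$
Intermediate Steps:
$\frac{-481 + 81}{r{\left(1 \right)} - 9 \left(0 - 1\right)} = \frac{-481 + 81}{12 - 9 \left(0 - 1\right)} = - \frac{400}{12 - -9} = - \frac{400}{12 + 9} = - \frac{400}{21}$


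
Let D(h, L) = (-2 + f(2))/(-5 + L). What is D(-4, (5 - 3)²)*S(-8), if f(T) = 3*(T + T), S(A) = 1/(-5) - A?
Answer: -78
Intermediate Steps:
S(A) = -⅕ - A (S(A) = 1*(-⅕) - A = -⅕ - A)
f(T) = 6*T (f(T) = 3*(2*T) = 6*T)
D(h, L) = 10/(-5 + L) (D(h, L) = (-2 + 6*2)/(-5 + L) = (-2 + 12)/(-5 + L) = 10/(-5 + L))
D(-4, (5 - 3)²)*S(-8) = (10/(-5 + (5 - 3)²))*(-⅕ - 1*(-8)) = (10/(-5 + 2²))*(-⅕ + 8) = (10/(-5 + 4))*(39/5) = (10/(-1))*(39/5) = (10*(-1))*(39/5) = -10*39/5 = -78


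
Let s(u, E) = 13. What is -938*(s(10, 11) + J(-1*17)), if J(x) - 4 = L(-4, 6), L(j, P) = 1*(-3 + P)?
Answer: -18760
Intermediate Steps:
L(j, P) = -3 + P
J(x) = 7 (J(x) = 4 + (-3 + 6) = 4 + 3 = 7)
-938*(s(10, 11) + J(-1*17)) = -938*(13 + 7) = -938*20 = -18760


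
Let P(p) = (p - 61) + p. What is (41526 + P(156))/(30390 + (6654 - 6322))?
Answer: 41777/30722 ≈ 1.3598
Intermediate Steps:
P(p) = -61 + 2*p (P(p) = (-61 + p) + p = -61 + 2*p)
(41526 + P(156))/(30390 + (6654 - 6322)) = (41526 + (-61 + 2*156))/(30390 + (6654 - 6322)) = (41526 + (-61 + 312))/(30390 + 332) = (41526 + 251)/30722 = 41777*(1/30722) = 41777/30722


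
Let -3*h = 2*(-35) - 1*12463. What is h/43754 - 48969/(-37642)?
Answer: 1724884016/1235241051 ≈ 1.3964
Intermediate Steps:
h = 12533/3 (h = -(2*(-35) - 1*12463)/3 = -(-70 - 12463)/3 = -1/3*(-12533) = 12533/3 ≈ 4177.7)
h/43754 - 48969/(-37642) = (12533/3)/43754 - 48969/(-37642) = (12533/3)*(1/43754) - 48969*(-1/37642) = 12533/131262 + 48969/37642 = 1724884016/1235241051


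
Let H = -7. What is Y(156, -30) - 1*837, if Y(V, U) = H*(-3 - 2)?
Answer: -802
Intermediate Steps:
Y(V, U) = 35 (Y(V, U) = -7*(-3 - 2) = -7*(-5) = 35)
Y(156, -30) - 1*837 = 35 - 1*837 = 35 - 837 = -802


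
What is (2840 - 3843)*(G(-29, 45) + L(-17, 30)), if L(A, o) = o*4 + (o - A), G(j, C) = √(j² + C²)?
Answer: -167501 - 1003*√2866 ≈ -2.2120e+5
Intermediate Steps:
G(j, C) = √(C² + j²)
L(A, o) = -A + 5*o (L(A, o) = 4*o + (o - A) = -A + 5*o)
(2840 - 3843)*(G(-29, 45) + L(-17, 30)) = (2840 - 3843)*(√(45² + (-29)²) + (-1*(-17) + 5*30)) = -1003*(√(2025 + 841) + (17 + 150)) = -1003*(√2866 + 167) = -1003*(167 + √2866) = -167501 - 1003*√2866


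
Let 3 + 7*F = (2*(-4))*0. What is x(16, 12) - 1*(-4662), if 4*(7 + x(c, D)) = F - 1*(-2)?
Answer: 130351/28 ≈ 4655.4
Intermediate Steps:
F = -3/7 (F = -3/7 + ((2*(-4))*0)/7 = -3/7 + (-8*0)/7 = -3/7 + (1/7)*0 = -3/7 + 0 = -3/7 ≈ -0.42857)
x(c, D) = -185/28 (x(c, D) = -7 + (-3/7 - 1*(-2))/4 = -7 + (-3/7 + 2)/4 = -7 + (1/4)*(11/7) = -7 + 11/28 = -185/28)
x(16, 12) - 1*(-4662) = -185/28 - 1*(-4662) = -185/28 + 4662 = 130351/28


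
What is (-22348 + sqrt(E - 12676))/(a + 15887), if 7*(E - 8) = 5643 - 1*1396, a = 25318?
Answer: -22348/41205 + I*sqrt(65667)/96145 ≈ -0.54236 + 0.0026653*I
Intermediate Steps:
E = 4303/7 (E = 8 + (5643 - 1*1396)/7 = 8 + (5643 - 1396)/7 = 8 + (1/7)*4247 = 8 + 4247/7 = 4303/7 ≈ 614.71)
(-22348 + sqrt(E - 12676))/(a + 15887) = (-22348 + sqrt(4303/7 - 12676))/(25318 + 15887) = (-22348 + sqrt(-84429/7))/41205 = (-22348 + 3*I*sqrt(65667)/7)*(1/41205) = -22348/41205 + I*sqrt(65667)/96145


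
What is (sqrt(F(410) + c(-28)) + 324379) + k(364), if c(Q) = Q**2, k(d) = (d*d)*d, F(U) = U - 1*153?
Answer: 48552923 + sqrt(1041) ≈ 4.8553e+7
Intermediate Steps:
F(U) = -153 + U (F(U) = U - 153 = -153 + U)
k(d) = d**3 (k(d) = d**2*d = d**3)
(sqrt(F(410) + c(-28)) + 324379) + k(364) = (sqrt((-153 + 410) + (-28)**2) + 324379) + 364**3 = (sqrt(257 + 784) + 324379) + 48228544 = (sqrt(1041) + 324379) + 48228544 = (324379 + sqrt(1041)) + 48228544 = 48552923 + sqrt(1041)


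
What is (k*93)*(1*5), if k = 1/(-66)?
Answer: -155/22 ≈ -7.0455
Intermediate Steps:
k = -1/66 ≈ -0.015152
(k*93)*(1*5) = (-1/66*93)*(1*5) = -31/22*5 = -155/22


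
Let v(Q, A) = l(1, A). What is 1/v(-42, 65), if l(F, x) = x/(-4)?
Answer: -4/65 ≈ -0.061538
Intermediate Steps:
l(F, x) = -x/4 (l(F, x) = x*(-1/4) = -x/4)
v(Q, A) = -A/4
1/v(-42, 65) = 1/(-1/4*65) = 1/(-65/4) = -4/65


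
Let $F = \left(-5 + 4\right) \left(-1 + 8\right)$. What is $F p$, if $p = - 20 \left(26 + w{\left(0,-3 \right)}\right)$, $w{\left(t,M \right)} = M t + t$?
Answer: $3640$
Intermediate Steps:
$w{\left(t,M \right)} = t + M t$
$p = -520$ ($p = - 20 \left(26 + 0 \left(1 - 3\right)\right) = - 20 \left(26 + 0 \left(-2\right)\right) = - 20 \left(26 + 0\right) = \left(-20\right) 26 = -520$)
$F = -7$ ($F = \left(-1\right) 7 = -7$)
$F p = \left(-7\right) \left(-520\right) = 3640$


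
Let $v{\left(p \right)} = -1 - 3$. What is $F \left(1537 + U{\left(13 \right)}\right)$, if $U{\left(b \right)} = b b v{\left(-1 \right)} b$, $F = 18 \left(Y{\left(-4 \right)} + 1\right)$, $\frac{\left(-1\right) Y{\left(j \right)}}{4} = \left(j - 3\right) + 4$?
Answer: $-1696734$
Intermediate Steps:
$Y{\left(j \right)} = -4 - 4 j$ ($Y{\left(j \right)} = - 4 \left(\left(j - 3\right) + 4\right) = - 4 \left(\left(-3 + j\right) + 4\right) = - 4 \left(1 + j\right) = -4 - 4 j$)
$v{\left(p \right)} = -4$ ($v{\left(p \right)} = -1 - 3 = -4$)
$F = 234$ ($F = 18 \left(\left(-4 - -16\right) + 1\right) = 18 \left(\left(-4 + 16\right) + 1\right) = 18 \left(12 + 1\right) = 18 \cdot 13 = 234$)
$U{\left(b \right)} = - 4 b^{3}$ ($U{\left(b \right)} = b b \left(-4\right) b = b^{2} \left(-4\right) b = - 4 b^{2} b = - 4 b^{3}$)
$F \left(1537 + U{\left(13 \right)}\right) = 234 \left(1537 - 4 \cdot 13^{3}\right) = 234 \left(1537 - 8788\right) = 234 \left(-7251\right) = -1696734$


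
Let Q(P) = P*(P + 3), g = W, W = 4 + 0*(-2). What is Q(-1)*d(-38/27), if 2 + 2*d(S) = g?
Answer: -2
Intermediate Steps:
W = 4 (W = 4 + 0 = 4)
g = 4
Q(P) = P*(3 + P)
d(S) = 1 (d(S) = -1 + (1/2)*4 = -1 + 2 = 1)
Q(-1)*d(-38/27) = -(3 - 1)*1 = -1*2*1 = -2*1 = -2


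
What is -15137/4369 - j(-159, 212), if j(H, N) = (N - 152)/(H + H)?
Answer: -758571/231557 ≈ -3.2760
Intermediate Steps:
j(H, N) = (-152 + N)/(2*H) (j(H, N) = (-152 + N)/((2*H)) = (-152 + N)*(1/(2*H)) = (-152 + N)/(2*H))
-15137/4369 - j(-159, 212) = -15137/4369 - (-152 + 212)/(2*(-159)) = -15137*1/4369 - (-1)*60/(2*159) = -15137/4369 - 1*(-10/53) = -15137/4369 + 10/53 = -758571/231557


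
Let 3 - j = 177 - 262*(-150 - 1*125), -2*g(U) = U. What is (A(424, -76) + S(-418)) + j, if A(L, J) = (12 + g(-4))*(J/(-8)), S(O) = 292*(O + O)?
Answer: -316203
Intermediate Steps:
S(O) = 584*O (S(O) = 292*(2*O) = 584*O)
g(U) = -U/2
A(L, J) = -7*J/4 (A(L, J) = (12 - ½*(-4))*(J/(-8)) = (12 + 2)*(J*(-⅛)) = 14*(-J/8) = -7*J/4)
j = -72224 (j = 3 - (177 - 262*(-150 - 1*125)) = 3 - (177 - 262*(-150 - 125)) = 3 - (177 - 262*(-275)) = 3 - (177 + 72050) = 3 - 1*72227 = 3 - 72227 = -72224)
(A(424, -76) + S(-418)) + j = (-7/4*(-76) + 584*(-418)) - 72224 = (133 - 244112) - 72224 = -243979 - 72224 = -316203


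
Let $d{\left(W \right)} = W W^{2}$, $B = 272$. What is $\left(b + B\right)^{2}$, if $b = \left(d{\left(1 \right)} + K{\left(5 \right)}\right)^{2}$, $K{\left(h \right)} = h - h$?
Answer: $74529$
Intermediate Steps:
$K{\left(h \right)} = 0$
$d{\left(W \right)} = W^{3}$
$b = 1$ ($b = \left(1^{3} + 0\right)^{2} = \left(1 + 0\right)^{2} = 1^{2} = 1$)
$\left(b + B\right)^{2} = \left(1 + 272\right)^{2} = 273^{2} = 74529$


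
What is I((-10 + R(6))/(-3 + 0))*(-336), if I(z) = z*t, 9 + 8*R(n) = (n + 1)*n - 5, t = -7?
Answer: 5096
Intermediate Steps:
R(n) = -7/4 + n*(1 + n)/8 (R(n) = -9/8 + ((n + 1)*n - 5)/8 = -9/8 + ((1 + n)*n - 5)/8 = -9/8 + (n*(1 + n) - 5)/8 = -9/8 + (-5 + n*(1 + n))/8 = -9/8 + (-5/8 + n*(1 + n)/8) = -7/4 + n*(1 + n)/8)
I(z) = -7*z (I(z) = z*(-7) = -7*z)
I((-10 + R(6))/(-3 + 0))*(-336) = -7*(-10 + (-7/4 + (⅛)*6 + (⅛)*6²))/(-3 + 0)*(-336) = -7*(-10 + (-7/4 + ¾ + (⅛)*36))/(-3)*(-336) = -7*(-10 + (-7/4 + ¾ + 9/2))*(-1)/3*(-336) = -7*(-10 + 7/2)*(-1)/3*(-336) = -(-91)*(-1)/(2*3)*(-336) = -7*13/6*(-336) = -91/6*(-336) = 5096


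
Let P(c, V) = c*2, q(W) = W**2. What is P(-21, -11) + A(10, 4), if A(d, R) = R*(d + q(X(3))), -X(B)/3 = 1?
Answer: 34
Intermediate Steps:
X(B) = -3 (X(B) = -3*1 = -3)
P(c, V) = 2*c
A(d, R) = R*(9 + d) (A(d, R) = R*(d + (-3)**2) = R*(d + 9) = R*(9 + d))
P(-21, -11) + A(10, 4) = 2*(-21) + 4*(9 + 10) = -42 + 4*19 = -42 + 76 = 34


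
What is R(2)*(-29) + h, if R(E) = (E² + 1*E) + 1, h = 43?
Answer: -160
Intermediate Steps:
R(E) = 1 + E + E² (R(E) = (E² + E) + 1 = (E + E²) + 1 = 1 + E + E²)
R(2)*(-29) + h = (1 + 2 + 2²)*(-29) + 43 = (1 + 2 + 4)*(-29) + 43 = 7*(-29) + 43 = -203 + 43 = -160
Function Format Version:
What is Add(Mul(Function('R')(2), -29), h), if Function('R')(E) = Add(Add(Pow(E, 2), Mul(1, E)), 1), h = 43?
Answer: -160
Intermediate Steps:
Function('R')(E) = Add(1, E, Pow(E, 2)) (Function('R')(E) = Add(Add(Pow(E, 2), E), 1) = Add(Add(E, Pow(E, 2)), 1) = Add(1, E, Pow(E, 2)))
Add(Mul(Function('R')(2), -29), h) = Add(Mul(Add(1, 2, Pow(2, 2)), -29), 43) = Add(Mul(Add(1, 2, 4), -29), 43) = Add(Mul(7, -29), 43) = Add(-203, 43) = -160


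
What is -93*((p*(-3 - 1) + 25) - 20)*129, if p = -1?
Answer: -107973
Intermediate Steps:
-93*((p*(-3 - 1) + 25) - 20)*129 = -93*((-(-3 - 1) + 25) - 20)*129 = -93*((-1*(-4) + 25) - 20)*129 = -93*((4 + 25) - 20)*129 = -93*(29 - 20)*129 = -93*9*129 = -837*129 = -107973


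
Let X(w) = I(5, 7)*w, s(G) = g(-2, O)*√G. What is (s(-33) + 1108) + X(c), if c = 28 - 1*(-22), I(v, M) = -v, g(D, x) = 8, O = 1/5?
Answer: 858 + 8*I*√33 ≈ 858.0 + 45.956*I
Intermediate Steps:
O = ⅕ ≈ 0.20000
s(G) = 8*√G
c = 50 (c = 28 + 22 = 50)
X(w) = -5*w (X(w) = (-1*5)*w = -5*w)
(s(-33) + 1108) + X(c) = (8*√(-33) + 1108) - 5*50 = (8*(I*√33) + 1108) - 250 = (8*I*√33 + 1108) - 250 = (1108 + 8*I*√33) - 250 = 858 + 8*I*√33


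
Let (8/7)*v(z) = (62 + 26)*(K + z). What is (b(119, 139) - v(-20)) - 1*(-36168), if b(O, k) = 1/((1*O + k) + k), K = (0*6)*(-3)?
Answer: 14970077/397 ≈ 37708.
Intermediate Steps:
K = 0 (K = 0*(-3) = 0)
b(O, k) = 1/(O + 2*k) (b(O, k) = 1/((O + k) + k) = 1/(O + 2*k))
v(z) = 77*z (v(z) = 7*((62 + 26)*(0 + z))/8 = 7*(88*z)/8 = 77*z)
(b(119, 139) - v(-20)) - 1*(-36168) = (1/(119 + 2*139) - 77*(-20)) - 1*(-36168) = (1/(119 + 278) - 1*(-1540)) + 36168 = (1/397 + 1540) + 36168 = 611381/397 + 36168 = 14970077/397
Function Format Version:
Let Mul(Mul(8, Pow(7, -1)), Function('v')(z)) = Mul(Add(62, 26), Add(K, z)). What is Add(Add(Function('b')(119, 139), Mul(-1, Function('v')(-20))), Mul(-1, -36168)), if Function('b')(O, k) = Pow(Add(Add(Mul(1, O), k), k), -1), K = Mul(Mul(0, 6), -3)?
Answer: Rational(14970077, 397) ≈ 37708.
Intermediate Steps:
K = 0 (K = Mul(0, -3) = 0)
Function('b')(O, k) = Pow(Add(O, Mul(2, k)), -1) (Function('b')(O, k) = Pow(Add(Add(O, k), k), -1) = Pow(Add(O, Mul(2, k)), -1))
Function('v')(z) = Mul(77, z) (Function('v')(z) = Mul(Rational(7, 8), Mul(Add(62, 26), Add(0, z))) = Mul(Rational(7, 8), Mul(88, z)) = Mul(77, z))
Add(Add(Function('b')(119, 139), Mul(-1, Function('v')(-20))), Mul(-1, -36168)) = Add(Add(Pow(Add(119, Mul(2, 139)), -1), Mul(-1, Mul(77, -20))), Mul(-1, -36168)) = Add(Add(Pow(Add(119, 278), -1), Mul(-1, -1540)), 36168) = Add(Add(Pow(397, -1), 1540), 36168) = Add(Add(Rational(1, 397), 1540), 36168) = Add(Rational(611381, 397), 36168) = Rational(14970077, 397)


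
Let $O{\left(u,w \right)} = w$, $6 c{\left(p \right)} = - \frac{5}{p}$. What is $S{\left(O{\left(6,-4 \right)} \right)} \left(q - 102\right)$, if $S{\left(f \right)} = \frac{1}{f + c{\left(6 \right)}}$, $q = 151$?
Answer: $- \frac{1764}{149} \approx -11.839$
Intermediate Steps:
$c{\left(p \right)} = - \frac{5}{6 p}$ ($c{\left(p \right)} = \frac{\left(-5\right) \frac{1}{p}}{6} = - \frac{5}{6 p}$)
$S{\left(f \right)} = \frac{1}{- \frac{5}{36} + f}$ ($S{\left(f \right)} = \frac{1}{f - \frac{5}{6 \cdot 6}} = \frac{1}{f - \frac{5}{36}} = \frac{1}{- \frac{5}{36} + f}$)
$S{\left(O{\left(6,-4 \right)} \right)} \left(q - 102\right) = \frac{36}{-5 + 36 \left(-4\right)} \left(151 - 102\right) = \frac{36}{-5 - 144} \cdot 49 = \frac{36}{-149} \cdot 49 = 36 \left(- \frac{1}{149}\right) 49 = \left(- \frac{36}{149}\right) 49 = - \frac{1764}{149}$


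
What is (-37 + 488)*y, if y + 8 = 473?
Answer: 209715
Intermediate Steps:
y = 465 (y = -8 + 473 = 465)
(-37 + 488)*y = (-37 + 488)*465 = 451*465 = 209715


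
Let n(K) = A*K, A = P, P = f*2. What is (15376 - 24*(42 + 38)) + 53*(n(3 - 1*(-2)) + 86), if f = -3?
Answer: 16424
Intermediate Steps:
P = -6 (P = -3*2 = -6)
A = -6
n(K) = -6*K
(15376 - 24*(42 + 38)) + 53*(n(3 - 1*(-2)) + 86) = (15376 - 24*(42 + 38)) + 53*(-6*(3 - 1*(-2)) + 86) = (15376 - 24*80) + 53*(-6*(3 + 2) + 86) = (15376 - 1920) + 53*(-6*5 + 86) = 13456 + 53*(-30 + 86) = 13456 + 53*56 = 13456 + 2968 = 16424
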